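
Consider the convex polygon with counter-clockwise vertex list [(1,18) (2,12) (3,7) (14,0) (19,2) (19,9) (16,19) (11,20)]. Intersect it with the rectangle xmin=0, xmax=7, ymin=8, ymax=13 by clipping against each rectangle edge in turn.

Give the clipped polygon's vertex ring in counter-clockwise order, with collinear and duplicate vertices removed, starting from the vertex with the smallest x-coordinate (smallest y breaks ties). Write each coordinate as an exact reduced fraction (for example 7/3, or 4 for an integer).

Clipped polygon: [(11/6,13) (2,12) (14/5,8) (7,8) (7,13)]

1. After x ≥ 0: [(1,18) (2,12) (3,7) (14,0) (19,2) (19,9) (16,19) (11,20)]
2. After x ≤ 7: [(7,96/5) (1,18) (2,12) (3,7) (7,49/11)]
3. After y ≥ 8: [(7,8) (7,96/5) (1,18) (2,12) (14/5,8)]
4. After y ≤ 13: [(7,8) (7,13) (11/6,13) (2,12) (14/5,8)]
5. Canonical ring: [(11/6,13) (2,12) (14/5,8) (7,8) (7,13)]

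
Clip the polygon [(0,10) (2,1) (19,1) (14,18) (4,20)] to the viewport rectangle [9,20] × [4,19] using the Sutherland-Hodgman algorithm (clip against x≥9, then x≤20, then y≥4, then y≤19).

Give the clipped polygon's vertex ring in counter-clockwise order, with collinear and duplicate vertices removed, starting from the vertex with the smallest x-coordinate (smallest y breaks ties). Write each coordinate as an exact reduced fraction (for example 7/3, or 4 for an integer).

1. After x ≥ 9: [(9,1) (19,1) (14,18) (9,19)]
2. After x ≤ 20: [(9,1) (19,1) (14,18) (9,19)]
3. After y ≥ 4: [(9,4) (308/17,4) (14,18) (9,19)]
4. After y ≤ 19: [(9,4) (308/17,4) (14,18) (9,19)]
5. Canonical ring: [(9,4) (308/17,4) (14,18) (9,19)]

Clipped polygon: [(9,4) (308/17,4) (14,18) (9,19)]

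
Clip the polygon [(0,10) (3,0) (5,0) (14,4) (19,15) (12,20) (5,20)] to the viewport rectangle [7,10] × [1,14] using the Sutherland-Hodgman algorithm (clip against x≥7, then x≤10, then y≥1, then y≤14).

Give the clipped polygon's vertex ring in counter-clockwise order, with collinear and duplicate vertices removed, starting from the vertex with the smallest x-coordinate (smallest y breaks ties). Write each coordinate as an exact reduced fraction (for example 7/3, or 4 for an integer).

Clipped polygon: [(7,1) (29/4,1) (10,20/9) (10,14) (7,14)]

1. After x ≥ 7: [(7,8/9) (14,4) (19,15) (12,20) (7,20)]
2. After x ≤ 10: [(7,8/9) (10,20/9) (10,20) (7,20)]
3. After y ≥ 1: [(7,1) (29/4,1) (10,20/9) (10,20) (7,20)]
4. After y ≤ 14: [(7,14) (7,1) (29/4,1) (10,20/9) (10,14)]
5. Canonical ring: [(7,1) (29/4,1) (10,20/9) (10,14) (7,14)]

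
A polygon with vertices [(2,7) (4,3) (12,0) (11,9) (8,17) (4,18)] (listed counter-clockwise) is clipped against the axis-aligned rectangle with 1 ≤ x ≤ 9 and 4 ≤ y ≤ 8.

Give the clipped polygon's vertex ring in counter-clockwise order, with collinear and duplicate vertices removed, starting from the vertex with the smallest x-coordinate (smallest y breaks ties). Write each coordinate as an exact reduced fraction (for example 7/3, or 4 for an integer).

Clipped polygon: [(2,7) (7/2,4) (9,4) (9,8) (24/11,8)]

1. After x ≥ 1: [(2,7) (4,3) (12,0) (11,9) (8,17) (4,18)]
2. After x ≤ 9: [(2,7) (4,3) (9,9/8) (9,43/3) (8,17) (4,18)]
3. After y ≥ 4: [(2,7) (7/2,4) (9,4) (9,43/3) (8,17) (4,18)]
4. After y ≤ 8: [(24/11,8) (2,7) (7/2,4) (9,4) (9,8)]
5. Canonical ring: [(2,7) (7/2,4) (9,4) (9,8) (24/11,8)]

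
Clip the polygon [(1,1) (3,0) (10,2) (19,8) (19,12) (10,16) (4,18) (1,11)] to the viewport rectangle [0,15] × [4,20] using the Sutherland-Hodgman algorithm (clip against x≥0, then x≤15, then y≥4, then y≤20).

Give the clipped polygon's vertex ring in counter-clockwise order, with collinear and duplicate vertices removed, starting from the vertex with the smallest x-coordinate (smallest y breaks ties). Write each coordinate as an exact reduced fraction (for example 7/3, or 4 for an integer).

1. After x ≥ 0: [(1,1) (3,0) (10,2) (19,8) (19,12) (10,16) (4,18) (1,11)]
2. After x ≤ 15: [(1,1) (3,0) (10,2) (15,16/3) (15,124/9) (10,16) (4,18) (1,11)]
3. After y ≥ 4: [(1,4) (13,4) (15,16/3) (15,124/9) (10,16) (4,18) (1,11)]
4. After y ≤ 20: [(1,4) (13,4) (15,16/3) (15,124/9) (10,16) (4,18) (1,11)]
5. Canonical ring: [(1,4) (13,4) (15,16/3) (15,124/9) (10,16) (4,18) (1,11)]

Clipped polygon: [(1,4) (13,4) (15,16/3) (15,124/9) (10,16) (4,18) (1,11)]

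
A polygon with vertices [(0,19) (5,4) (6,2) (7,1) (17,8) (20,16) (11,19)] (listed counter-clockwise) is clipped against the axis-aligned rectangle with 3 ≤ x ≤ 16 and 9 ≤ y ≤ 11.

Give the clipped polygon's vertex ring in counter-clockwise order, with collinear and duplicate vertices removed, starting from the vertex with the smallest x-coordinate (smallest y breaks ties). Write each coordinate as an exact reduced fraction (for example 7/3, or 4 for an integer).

Clipped polygon: [(3,10) (10/3,9) (16,9) (16,11) (3,11)]

1. After x ≥ 3: [(3,19) (3,10) (5,4) (6,2) (7,1) (17,8) (20,16) (11,19)]
2. After x ≤ 16: [(3,19) (3,10) (5,4) (6,2) (7,1) (16,73/10) (16,52/3) (11,19)]
3. After y ≥ 9: [(3,19) (3,10) (10/3,9) (16,9) (16,52/3) (11,19)]
4. After y ≤ 11: [(3,11) (3,10) (10/3,9) (16,9) (16,11)]
5. Canonical ring: [(3,10) (10/3,9) (16,9) (16,11) (3,11)]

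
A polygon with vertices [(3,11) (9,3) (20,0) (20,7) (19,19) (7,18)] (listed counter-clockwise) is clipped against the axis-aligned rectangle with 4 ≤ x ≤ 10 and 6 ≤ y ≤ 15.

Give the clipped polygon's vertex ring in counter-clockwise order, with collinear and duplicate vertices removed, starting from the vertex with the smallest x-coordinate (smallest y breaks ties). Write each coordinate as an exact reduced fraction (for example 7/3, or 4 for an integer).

Clipped polygon: [(4,29/3) (27/4,6) (10,6) (10,15) (37/7,15) (4,51/4)]

1. After x ≥ 4: [(4,51/4) (4,29/3) (9,3) (20,0) (20,7) (19,19) (7,18)]
2. After x ≤ 10: [(4,51/4) (4,29/3) (9,3) (10,30/11) (10,73/4) (7,18)]
3. After y ≥ 6: [(4,51/4) (4,29/3) (27/4,6) (10,6) (10,73/4) (7,18)]
4. After y ≤ 15: [(37/7,15) (4,51/4) (4,29/3) (27/4,6) (10,6) (10,15)]
5. Canonical ring: [(4,29/3) (27/4,6) (10,6) (10,15) (37/7,15) (4,51/4)]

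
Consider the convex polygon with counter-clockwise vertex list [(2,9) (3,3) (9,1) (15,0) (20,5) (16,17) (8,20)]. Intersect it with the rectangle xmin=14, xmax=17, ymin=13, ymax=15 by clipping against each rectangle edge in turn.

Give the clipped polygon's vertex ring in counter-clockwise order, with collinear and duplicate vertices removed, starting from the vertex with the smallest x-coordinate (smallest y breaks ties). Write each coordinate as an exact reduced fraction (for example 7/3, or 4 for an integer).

1. After x ≥ 14: [(14,1/6) (15,0) (20,5) (16,17) (14,71/4)]
2. After x ≤ 17: [(14,1/6) (15,0) (17,2) (17,14) (16,17) (14,71/4)]
3. After y ≥ 13: [(14,13) (17,13) (17,14) (16,17) (14,71/4)]
4. After y ≤ 15: [(14,15) (14,13) (17,13) (17,14) (50/3,15)]
5. Canonical ring: [(14,13) (17,13) (17,14) (50/3,15) (14,15)]

Clipped polygon: [(14,13) (17,13) (17,14) (50/3,15) (14,15)]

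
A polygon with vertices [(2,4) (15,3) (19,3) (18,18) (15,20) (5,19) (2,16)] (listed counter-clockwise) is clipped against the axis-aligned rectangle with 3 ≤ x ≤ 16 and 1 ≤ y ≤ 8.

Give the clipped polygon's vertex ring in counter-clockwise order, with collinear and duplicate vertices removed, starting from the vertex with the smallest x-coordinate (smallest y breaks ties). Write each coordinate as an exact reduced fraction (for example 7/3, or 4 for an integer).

1. After x ≥ 3: [(3,51/13) (15,3) (19,3) (18,18) (15,20) (5,19) (3,17)]
2. After x ≤ 16: [(3,51/13) (15,3) (16,3) (16,58/3) (15,20) (5,19) (3,17)]
3. After y ≥ 1: [(3,51/13) (15,3) (16,3) (16,58/3) (15,20) (5,19) (3,17)]
4. After y ≤ 8: [(3,8) (3,51/13) (15,3) (16,3) (16,8)]
5. Canonical ring: [(3,51/13) (15,3) (16,3) (16,8) (3,8)]

Clipped polygon: [(3,51/13) (15,3) (16,3) (16,8) (3,8)]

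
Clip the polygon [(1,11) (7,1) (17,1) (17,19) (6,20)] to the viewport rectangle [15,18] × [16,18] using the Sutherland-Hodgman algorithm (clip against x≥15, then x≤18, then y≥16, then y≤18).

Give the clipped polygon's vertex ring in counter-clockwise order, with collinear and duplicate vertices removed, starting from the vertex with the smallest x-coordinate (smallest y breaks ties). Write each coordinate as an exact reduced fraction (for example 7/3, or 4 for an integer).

1. After x ≥ 15: [(15,1) (17,1) (17,19) (15,211/11)]
2. After x ≤ 18: [(15,1) (17,1) (17,19) (15,211/11)]
3. After y ≥ 16: [(15,16) (17,16) (17,19) (15,211/11)]
4. After y ≤ 18: [(15,18) (15,16) (17,16) (17,18)]
5. Canonical ring: [(15,16) (17,16) (17,18) (15,18)]

Clipped polygon: [(15,16) (17,16) (17,18) (15,18)]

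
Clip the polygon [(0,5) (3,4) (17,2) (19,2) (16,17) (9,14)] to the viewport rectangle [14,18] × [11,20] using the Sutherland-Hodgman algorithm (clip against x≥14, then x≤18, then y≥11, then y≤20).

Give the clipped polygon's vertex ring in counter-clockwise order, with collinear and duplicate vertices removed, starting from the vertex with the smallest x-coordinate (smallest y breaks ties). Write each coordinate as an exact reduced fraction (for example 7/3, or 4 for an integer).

1. After x ≥ 14: [(14,17/7) (17,2) (19,2) (16,17) (14,113/7)]
2. After x ≤ 18: [(14,17/7) (17,2) (18,2) (18,7) (16,17) (14,113/7)]
3. After y ≥ 11: [(14,11) (86/5,11) (16,17) (14,113/7)]
4. After y ≤ 20: [(14,11) (86/5,11) (16,17) (14,113/7)]
5. Canonical ring: [(14,11) (86/5,11) (16,17) (14,113/7)]

Clipped polygon: [(14,11) (86/5,11) (16,17) (14,113/7)]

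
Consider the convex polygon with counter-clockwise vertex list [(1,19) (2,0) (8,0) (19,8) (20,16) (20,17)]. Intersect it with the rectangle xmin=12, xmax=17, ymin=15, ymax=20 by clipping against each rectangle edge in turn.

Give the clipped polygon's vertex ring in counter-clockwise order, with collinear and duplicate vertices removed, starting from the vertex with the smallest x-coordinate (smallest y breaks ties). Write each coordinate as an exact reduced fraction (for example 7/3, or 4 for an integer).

1. After x ≥ 12: [(12,339/19) (12,32/11) (19,8) (20,16) (20,17)]
2. After x ≤ 17: [(17,329/19) (12,339/19) (12,32/11) (17,72/11)]
3. After y ≥ 15: [(17,15) (17,329/19) (12,339/19) (12,15)]
4. After y ≤ 20: [(17,15) (17,329/19) (12,339/19) (12,15)]
5. Canonical ring: [(12,15) (17,15) (17,329/19) (12,339/19)]

Clipped polygon: [(12,15) (17,15) (17,329/19) (12,339/19)]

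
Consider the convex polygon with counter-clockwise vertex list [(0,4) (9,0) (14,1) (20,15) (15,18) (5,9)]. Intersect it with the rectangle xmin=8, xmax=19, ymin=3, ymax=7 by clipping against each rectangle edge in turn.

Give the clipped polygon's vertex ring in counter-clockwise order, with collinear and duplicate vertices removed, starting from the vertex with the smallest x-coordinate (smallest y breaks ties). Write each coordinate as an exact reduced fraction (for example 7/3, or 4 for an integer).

1. After x ≥ 8: [(8,4/9) (9,0) (14,1) (20,15) (15,18) (8,117/10)]
2. After x ≤ 19: [(8,4/9) (9,0) (14,1) (19,38/3) (19,78/5) (15,18) (8,117/10)]
3. After y ≥ 3: [(8,3) (104/7,3) (19,38/3) (19,78/5) (15,18) (8,117/10)]
4. After y ≤ 7: [(8,7) (8,3) (104/7,3) (116/7,7)]
5. Canonical ring: [(8,3) (104/7,3) (116/7,7) (8,7)]

Clipped polygon: [(8,3) (104/7,3) (116/7,7) (8,7)]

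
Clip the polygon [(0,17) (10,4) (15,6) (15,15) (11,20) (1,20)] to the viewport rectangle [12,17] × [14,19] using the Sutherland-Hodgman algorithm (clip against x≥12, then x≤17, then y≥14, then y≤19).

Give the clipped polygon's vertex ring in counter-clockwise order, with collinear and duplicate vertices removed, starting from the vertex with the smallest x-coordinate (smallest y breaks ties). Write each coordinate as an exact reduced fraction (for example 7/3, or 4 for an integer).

1. After x ≥ 12: [(12,24/5) (15,6) (15,15) (12,75/4)]
2. After x ≤ 17: [(12,24/5) (15,6) (15,15) (12,75/4)]
3. After y ≥ 14: [(12,14) (15,14) (15,15) (12,75/4)]
4. After y ≤ 19: [(12,14) (15,14) (15,15) (12,75/4)]
5. Canonical ring: [(12,14) (15,14) (15,15) (12,75/4)]

Clipped polygon: [(12,14) (15,14) (15,15) (12,75/4)]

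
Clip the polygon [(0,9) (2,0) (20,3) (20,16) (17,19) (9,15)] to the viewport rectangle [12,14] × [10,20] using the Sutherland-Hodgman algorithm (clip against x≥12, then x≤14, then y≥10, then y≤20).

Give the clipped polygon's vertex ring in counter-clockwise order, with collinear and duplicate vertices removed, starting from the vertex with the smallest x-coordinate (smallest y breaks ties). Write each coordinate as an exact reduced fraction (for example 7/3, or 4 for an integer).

Clipped polygon: [(12,10) (14,10) (14,35/2) (12,33/2)]

1. After x ≥ 12: [(12,5/3) (20,3) (20,16) (17,19) (12,33/2)]
2. After x ≤ 14: [(12,5/3) (14,2) (14,35/2) (12,33/2)]
3. After y ≥ 10: [(12,10) (14,10) (14,35/2) (12,33/2)]
4. After y ≤ 20: [(12,10) (14,10) (14,35/2) (12,33/2)]
5. Canonical ring: [(12,10) (14,10) (14,35/2) (12,33/2)]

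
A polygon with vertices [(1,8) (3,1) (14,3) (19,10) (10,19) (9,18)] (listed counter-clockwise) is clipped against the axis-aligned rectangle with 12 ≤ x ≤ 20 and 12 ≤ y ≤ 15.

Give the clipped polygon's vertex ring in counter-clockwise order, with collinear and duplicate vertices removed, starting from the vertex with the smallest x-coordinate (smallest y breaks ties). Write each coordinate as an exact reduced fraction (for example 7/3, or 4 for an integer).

1. After x ≥ 12: [(12,29/11) (14,3) (19,10) (12,17)]
2. After x ≤ 20: [(12,29/11) (14,3) (19,10) (12,17)]
3. After y ≥ 12: [(12,12) (17,12) (12,17)]
4. After y ≤ 15: [(12,15) (12,12) (17,12) (14,15)]
5. Canonical ring: [(12,12) (17,12) (14,15) (12,15)]

Clipped polygon: [(12,12) (17,12) (14,15) (12,15)]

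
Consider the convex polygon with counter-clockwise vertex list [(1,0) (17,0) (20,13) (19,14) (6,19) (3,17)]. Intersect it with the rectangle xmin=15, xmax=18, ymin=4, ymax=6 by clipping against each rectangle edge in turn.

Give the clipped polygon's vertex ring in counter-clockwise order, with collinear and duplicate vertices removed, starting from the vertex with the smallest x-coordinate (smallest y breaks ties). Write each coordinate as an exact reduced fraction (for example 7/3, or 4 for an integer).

Clipped polygon: [(15,4) (233/13,4) (18,13/3) (18,6) (15,6)]

1. After x ≥ 15: [(15,0) (17,0) (20,13) (19,14) (15,202/13)]
2. After x ≤ 18: [(15,0) (17,0) (18,13/3) (18,187/13) (15,202/13)]
3. After y ≥ 4: [(15,4) (233/13,4) (18,13/3) (18,187/13) (15,202/13)]
4. After y ≤ 6: [(15,6) (15,4) (233/13,4) (18,13/3) (18,6)]
5. Canonical ring: [(15,4) (233/13,4) (18,13/3) (18,6) (15,6)]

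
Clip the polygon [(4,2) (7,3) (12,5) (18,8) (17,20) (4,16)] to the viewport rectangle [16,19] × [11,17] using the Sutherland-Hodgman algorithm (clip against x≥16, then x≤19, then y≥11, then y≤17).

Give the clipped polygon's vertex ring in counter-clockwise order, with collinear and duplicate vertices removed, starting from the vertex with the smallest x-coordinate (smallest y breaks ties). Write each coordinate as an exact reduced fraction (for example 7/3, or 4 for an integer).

Clipped polygon: [(16,11) (71/4,11) (69/4,17) (16,17)]

1. After x ≥ 16: [(16,7) (18,8) (17,20) (16,256/13)]
2. After x ≤ 19: [(16,7) (18,8) (17,20) (16,256/13)]
3. After y ≥ 11: [(16,11) (71/4,11) (17,20) (16,256/13)]
4. After y ≤ 17: [(16,17) (16,11) (71/4,11) (69/4,17)]
5. Canonical ring: [(16,11) (71/4,11) (69/4,17) (16,17)]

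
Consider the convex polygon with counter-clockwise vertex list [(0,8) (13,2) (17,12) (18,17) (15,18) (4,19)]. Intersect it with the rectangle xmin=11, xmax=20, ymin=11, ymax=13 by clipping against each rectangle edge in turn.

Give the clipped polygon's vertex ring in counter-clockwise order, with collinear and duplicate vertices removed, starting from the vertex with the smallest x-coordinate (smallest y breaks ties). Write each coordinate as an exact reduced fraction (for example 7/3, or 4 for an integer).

1. After x ≥ 11: [(11,38/13) (13,2) (17,12) (18,17) (15,18) (11,202/11)]
2. After x ≤ 20: [(11,38/13) (13,2) (17,12) (18,17) (15,18) (11,202/11)]
3. After y ≥ 11: [(11,11) (83/5,11) (17,12) (18,17) (15,18) (11,202/11)]
4. After y ≤ 13: [(11,13) (11,11) (83/5,11) (17,12) (86/5,13)]
5. Canonical ring: [(11,11) (83/5,11) (17,12) (86/5,13) (11,13)]

Clipped polygon: [(11,11) (83/5,11) (17,12) (86/5,13) (11,13)]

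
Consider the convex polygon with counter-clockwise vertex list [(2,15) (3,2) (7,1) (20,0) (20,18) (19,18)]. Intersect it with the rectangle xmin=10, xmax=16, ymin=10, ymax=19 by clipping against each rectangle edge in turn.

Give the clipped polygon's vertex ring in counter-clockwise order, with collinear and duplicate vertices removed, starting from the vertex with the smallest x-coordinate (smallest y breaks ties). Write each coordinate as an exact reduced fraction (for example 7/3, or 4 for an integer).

1. After x ≥ 10: [(10,279/17) (10,10/13) (20,0) (20,18) (19,18)]
2. After x ≤ 16: [(16,297/17) (10,279/17) (10,10/13) (16,4/13)]
3. After y ≥ 10: [(16,10) (16,297/17) (10,279/17) (10,10)]
4. After y ≤ 19: [(16,10) (16,297/17) (10,279/17) (10,10)]
5. Canonical ring: [(10,10) (16,10) (16,297/17) (10,279/17)]

Clipped polygon: [(10,10) (16,10) (16,297/17) (10,279/17)]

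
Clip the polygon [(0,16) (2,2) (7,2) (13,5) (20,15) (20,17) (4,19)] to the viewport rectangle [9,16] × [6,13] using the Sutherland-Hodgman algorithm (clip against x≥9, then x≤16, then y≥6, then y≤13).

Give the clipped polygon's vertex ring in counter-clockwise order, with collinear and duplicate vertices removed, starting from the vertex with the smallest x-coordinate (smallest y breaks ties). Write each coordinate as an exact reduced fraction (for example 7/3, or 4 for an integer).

1. After x ≥ 9: [(9,3) (13,5) (20,15) (20,17) (9,147/8)]
2. After x ≤ 16: [(9,3) (13,5) (16,65/7) (16,35/2) (9,147/8)]
3. After y ≥ 6: [(9,6) (137/10,6) (16,65/7) (16,35/2) (9,147/8)]
4. After y ≤ 13: [(9,13) (9,6) (137/10,6) (16,65/7) (16,13)]
5. Canonical ring: [(9,6) (137/10,6) (16,65/7) (16,13) (9,13)]

Clipped polygon: [(9,6) (137/10,6) (16,65/7) (16,13) (9,13)]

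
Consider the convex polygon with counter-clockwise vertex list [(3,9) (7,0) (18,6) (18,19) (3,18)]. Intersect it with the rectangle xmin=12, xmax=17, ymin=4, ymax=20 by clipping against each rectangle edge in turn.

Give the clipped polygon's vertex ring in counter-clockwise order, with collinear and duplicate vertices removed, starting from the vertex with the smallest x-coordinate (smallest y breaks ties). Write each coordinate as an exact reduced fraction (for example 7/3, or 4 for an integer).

Clipped polygon: [(12,4) (43/3,4) (17,60/11) (17,284/15) (12,93/5)]

1. After x ≥ 12: [(12,30/11) (18,6) (18,19) (12,93/5)]
2. After x ≤ 17: [(12,30/11) (17,60/11) (17,284/15) (12,93/5)]
3. After y ≥ 4: [(12,4) (43/3,4) (17,60/11) (17,284/15) (12,93/5)]
4. After y ≤ 20: [(12,4) (43/3,4) (17,60/11) (17,284/15) (12,93/5)]
5. Canonical ring: [(12,4) (43/3,4) (17,60/11) (17,284/15) (12,93/5)]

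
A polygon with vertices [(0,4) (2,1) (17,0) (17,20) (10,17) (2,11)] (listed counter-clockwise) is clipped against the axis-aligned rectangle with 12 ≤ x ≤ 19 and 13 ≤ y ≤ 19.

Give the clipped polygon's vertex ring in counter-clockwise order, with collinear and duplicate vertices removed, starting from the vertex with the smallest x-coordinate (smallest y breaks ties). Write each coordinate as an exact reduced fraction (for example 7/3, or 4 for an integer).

1. After x ≥ 12: [(12,1/3) (17,0) (17,20) (12,125/7)]
2. After x ≤ 19: [(12,1/3) (17,0) (17,20) (12,125/7)]
3. After y ≥ 13: [(12,13) (17,13) (17,20) (12,125/7)]
4. After y ≤ 19: [(12,13) (17,13) (17,19) (44/3,19) (12,125/7)]
5. Canonical ring: [(12,13) (17,13) (17,19) (44/3,19) (12,125/7)]

Clipped polygon: [(12,13) (17,13) (17,19) (44/3,19) (12,125/7)]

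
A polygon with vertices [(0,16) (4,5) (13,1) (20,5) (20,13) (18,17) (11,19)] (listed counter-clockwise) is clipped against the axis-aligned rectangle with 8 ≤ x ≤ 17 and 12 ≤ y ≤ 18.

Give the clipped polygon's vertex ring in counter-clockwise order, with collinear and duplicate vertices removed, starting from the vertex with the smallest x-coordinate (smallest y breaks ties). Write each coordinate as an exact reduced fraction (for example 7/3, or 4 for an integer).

1. After x ≥ 8: [(8,200/11) (8,29/9) (13,1) (20,5) (20,13) (18,17) (11,19)]
2. After x ≤ 17: [(8,200/11) (8,29/9) (13,1) (17,23/7) (17,121/7) (11,19)]
3. After y ≥ 12: [(8,200/11) (8,12) (17,12) (17,121/7) (11,19)]
4. After y ≤ 18: [(8,18) (8,12) (17,12) (17,121/7) (29/2,18)]
5. Canonical ring: [(8,12) (17,12) (17,121/7) (29/2,18) (8,18)]

Clipped polygon: [(8,12) (17,12) (17,121/7) (29/2,18) (8,18)]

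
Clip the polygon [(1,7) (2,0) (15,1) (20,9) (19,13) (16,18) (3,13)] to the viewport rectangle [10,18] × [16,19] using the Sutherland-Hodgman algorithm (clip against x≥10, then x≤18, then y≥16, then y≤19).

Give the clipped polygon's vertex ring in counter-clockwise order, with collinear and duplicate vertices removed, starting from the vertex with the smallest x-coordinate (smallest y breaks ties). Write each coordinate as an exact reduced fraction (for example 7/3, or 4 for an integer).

Clipped polygon: [(54/5,16) (86/5,16) (16,18)]

1. After x ≥ 10: [(10,8/13) (15,1) (20,9) (19,13) (16,18) (10,204/13)]
2. After x ≤ 18: [(10,8/13) (15,1) (18,29/5) (18,44/3) (16,18) (10,204/13)]
3. After y ≥ 16: [(86/5,16) (16,18) (54/5,16)]
4. After y ≤ 19: [(86/5,16) (16,18) (54/5,16)]
5. Canonical ring: [(54/5,16) (86/5,16) (16,18)]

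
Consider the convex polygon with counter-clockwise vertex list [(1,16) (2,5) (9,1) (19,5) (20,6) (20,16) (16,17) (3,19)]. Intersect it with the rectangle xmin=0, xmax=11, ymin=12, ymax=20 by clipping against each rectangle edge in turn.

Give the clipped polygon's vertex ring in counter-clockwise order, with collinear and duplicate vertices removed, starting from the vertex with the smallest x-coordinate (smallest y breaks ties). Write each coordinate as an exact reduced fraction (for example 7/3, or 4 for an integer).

1. After x ≥ 0: [(1,16) (2,5) (9,1) (19,5) (20,6) (20,16) (16,17) (3,19)]
2. After x ≤ 11: [(1,16) (2,5) (9,1) (11,9/5) (11,231/13) (3,19)]
3. After y ≥ 12: [(1,16) (15/11,12) (11,12) (11,231/13) (3,19)]
4. After y ≤ 20: [(1,16) (15/11,12) (11,12) (11,231/13) (3,19)]
5. Canonical ring: [(1,16) (15/11,12) (11,12) (11,231/13) (3,19)]

Clipped polygon: [(1,16) (15/11,12) (11,12) (11,231/13) (3,19)]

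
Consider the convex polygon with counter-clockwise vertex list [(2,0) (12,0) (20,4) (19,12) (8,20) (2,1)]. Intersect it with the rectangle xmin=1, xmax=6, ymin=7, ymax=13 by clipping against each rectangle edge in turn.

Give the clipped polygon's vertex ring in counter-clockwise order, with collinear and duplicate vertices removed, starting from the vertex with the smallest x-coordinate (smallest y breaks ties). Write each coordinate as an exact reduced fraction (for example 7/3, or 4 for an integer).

Clipped polygon: [(74/19,7) (6,7) (6,13) (110/19,13)]

1. After x ≥ 1: [(2,0) (12,0) (20,4) (19,12) (8,20) (2,1)]
2. After x ≤ 6: [(2,0) (6,0) (6,41/3) (2,1)]
3. After y ≥ 7: [(6,7) (6,41/3) (74/19,7)]
4. After y ≤ 13: [(6,7) (6,13) (110/19,13) (74/19,7)]
5. Canonical ring: [(74/19,7) (6,7) (6,13) (110/19,13)]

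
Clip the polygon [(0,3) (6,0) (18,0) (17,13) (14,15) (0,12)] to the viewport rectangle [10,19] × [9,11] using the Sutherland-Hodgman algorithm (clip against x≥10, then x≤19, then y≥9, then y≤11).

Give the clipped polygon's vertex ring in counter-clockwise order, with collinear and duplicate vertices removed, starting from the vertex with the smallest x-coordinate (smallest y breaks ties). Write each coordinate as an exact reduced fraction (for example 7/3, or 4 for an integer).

1. After x ≥ 10: [(10,0) (18,0) (17,13) (14,15) (10,99/7)]
2. After x ≤ 19: [(10,0) (18,0) (17,13) (14,15) (10,99/7)]
3. After y ≥ 9: [(10,9) (225/13,9) (17,13) (14,15) (10,99/7)]
4. After y ≤ 11: [(10,11) (10,9) (225/13,9) (223/13,11)]
5. Canonical ring: [(10,9) (225/13,9) (223/13,11) (10,11)]

Clipped polygon: [(10,9) (225/13,9) (223/13,11) (10,11)]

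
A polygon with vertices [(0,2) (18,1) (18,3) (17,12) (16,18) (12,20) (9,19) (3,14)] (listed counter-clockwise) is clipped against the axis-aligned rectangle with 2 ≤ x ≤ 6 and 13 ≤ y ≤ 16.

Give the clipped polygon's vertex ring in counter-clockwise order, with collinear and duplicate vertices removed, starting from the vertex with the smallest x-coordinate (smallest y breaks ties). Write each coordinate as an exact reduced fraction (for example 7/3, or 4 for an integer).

1. After x ≥ 2: [(2,10) (2,17/9) (18,1) (18,3) (17,12) (16,18) (12,20) (9,19) (3,14)]
2. After x ≤ 6: [(2,10) (2,17/9) (6,5/3) (6,33/2) (3,14)]
3. After y ≥ 13: [(11/4,13) (6,13) (6,33/2) (3,14)]
4. After y ≤ 16: [(11/4,13) (6,13) (6,16) (27/5,16) (3,14)]
5. Canonical ring: [(11/4,13) (6,13) (6,16) (27/5,16) (3,14)]

Clipped polygon: [(11/4,13) (6,13) (6,16) (27/5,16) (3,14)]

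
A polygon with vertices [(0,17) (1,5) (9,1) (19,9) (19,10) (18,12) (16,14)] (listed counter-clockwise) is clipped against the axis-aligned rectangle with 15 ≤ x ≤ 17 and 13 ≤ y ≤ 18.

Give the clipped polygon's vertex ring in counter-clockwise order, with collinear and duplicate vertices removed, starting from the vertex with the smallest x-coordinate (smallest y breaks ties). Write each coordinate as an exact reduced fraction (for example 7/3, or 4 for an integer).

Clipped polygon: [(15,13) (17,13) (16,14) (15,227/16)]

1. After x ≥ 15: [(15,227/16) (15,29/5) (19,9) (19,10) (18,12) (16,14)]
2. After x ≤ 17: [(15,227/16) (15,29/5) (17,37/5) (17,13) (16,14)]
3. After y ≥ 13: [(15,227/16) (15,13) (17,13) (17,13) (16,14)]
4. After y ≤ 18: [(15,227/16) (15,13) (17,13) (17,13) (16,14)]
5. Canonical ring: [(15,13) (17,13) (16,14) (15,227/16)]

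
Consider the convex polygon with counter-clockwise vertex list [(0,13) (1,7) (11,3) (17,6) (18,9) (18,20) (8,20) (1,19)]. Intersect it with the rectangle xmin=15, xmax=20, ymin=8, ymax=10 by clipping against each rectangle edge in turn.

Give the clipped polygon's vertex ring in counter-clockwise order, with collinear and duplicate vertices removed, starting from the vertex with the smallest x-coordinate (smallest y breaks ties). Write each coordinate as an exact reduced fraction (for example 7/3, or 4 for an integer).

1. After x ≥ 15: [(15,5) (17,6) (18,9) (18,20) (15,20)]
2. After x ≤ 20: [(15,5) (17,6) (18,9) (18,20) (15,20)]
3. After y ≥ 8: [(15,8) (53/3,8) (18,9) (18,20) (15,20)]
4. After y ≤ 10: [(15,10) (15,8) (53/3,8) (18,9) (18,10)]
5. Canonical ring: [(15,8) (53/3,8) (18,9) (18,10) (15,10)]

Clipped polygon: [(15,8) (53/3,8) (18,9) (18,10) (15,10)]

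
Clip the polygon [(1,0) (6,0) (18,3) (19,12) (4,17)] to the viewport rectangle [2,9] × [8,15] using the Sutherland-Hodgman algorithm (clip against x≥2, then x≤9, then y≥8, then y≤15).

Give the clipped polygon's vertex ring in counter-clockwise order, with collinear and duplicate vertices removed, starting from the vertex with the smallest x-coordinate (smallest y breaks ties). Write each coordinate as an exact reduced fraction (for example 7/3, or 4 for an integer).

Clipped polygon: [(41/17,8) (9,8) (9,15) (62/17,15)]

1. After x ≥ 2: [(2,17/3) (2,0) (6,0) (18,3) (19,12) (4,17)]
2. After x ≤ 9: [(2,17/3) (2,0) (6,0) (9,3/4) (9,46/3) (4,17)]
3. After y ≥ 8: [(41/17,8) (9,8) (9,46/3) (4,17)]
4. After y ≤ 15: [(62/17,15) (41/17,8) (9,8) (9,15)]
5. Canonical ring: [(41/17,8) (9,8) (9,15) (62/17,15)]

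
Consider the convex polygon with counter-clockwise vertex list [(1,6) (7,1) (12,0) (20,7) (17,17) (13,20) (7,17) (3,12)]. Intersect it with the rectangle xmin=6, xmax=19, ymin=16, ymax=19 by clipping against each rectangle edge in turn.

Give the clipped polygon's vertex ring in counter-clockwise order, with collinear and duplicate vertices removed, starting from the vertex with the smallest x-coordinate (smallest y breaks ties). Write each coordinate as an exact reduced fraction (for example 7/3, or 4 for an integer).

Clipped polygon: [(31/5,16) (173/10,16) (17,17) (43/3,19) (11,19) (7,17)]

1. After x ≥ 6: [(6,11/6) (7,1) (12,0) (20,7) (17,17) (13,20) (7,17) (6,63/4)]
2. After x ≤ 19: [(6,11/6) (7,1) (12,0) (19,49/8) (19,31/3) (17,17) (13,20) (7,17) (6,63/4)]
3. After y ≥ 16: [(173/10,16) (17,17) (13,20) (7,17) (31/5,16)]
4. After y ≤ 19: [(173/10,16) (17,17) (43/3,19) (11,19) (7,17) (31/5,16)]
5. Canonical ring: [(31/5,16) (173/10,16) (17,17) (43/3,19) (11,19) (7,17)]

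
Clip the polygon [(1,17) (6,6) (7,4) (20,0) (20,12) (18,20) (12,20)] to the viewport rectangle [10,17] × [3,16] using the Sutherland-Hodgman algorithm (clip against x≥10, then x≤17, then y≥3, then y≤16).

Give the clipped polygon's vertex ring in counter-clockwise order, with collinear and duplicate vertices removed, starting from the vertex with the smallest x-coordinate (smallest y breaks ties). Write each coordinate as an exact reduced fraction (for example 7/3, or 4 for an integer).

Clipped polygon: [(10,40/13) (41/4,3) (17,3) (17,16) (10,16)]

1. After x ≥ 10: [(10,214/11) (10,40/13) (20,0) (20,12) (18,20) (12,20)]
2. After x ≤ 17: [(10,214/11) (10,40/13) (17,12/13) (17,20) (12,20)]
3. After y ≥ 3: [(10,214/11) (10,40/13) (41/4,3) (17,3) (17,20) (12,20)]
4. After y ≤ 16: [(10,16) (10,40/13) (41/4,3) (17,3) (17,16)]
5. Canonical ring: [(10,40/13) (41/4,3) (17,3) (17,16) (10,16)]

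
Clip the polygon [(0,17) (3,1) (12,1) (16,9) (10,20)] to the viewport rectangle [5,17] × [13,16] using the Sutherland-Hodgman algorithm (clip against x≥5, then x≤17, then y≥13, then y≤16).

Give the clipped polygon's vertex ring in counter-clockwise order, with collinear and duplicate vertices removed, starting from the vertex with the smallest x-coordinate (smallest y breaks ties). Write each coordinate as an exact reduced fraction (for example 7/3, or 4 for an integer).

Clipped polygon: [(5,13) (152/11,13) (134/11,16) (5,16)]

1. After x ≥ 5: [(5,37/2) (5,1) (12,1) (16,9) (10,20)]
2. After x ≤ 17: [(5,37/2) (5,1) (12,1) (16,9) (10,20)]
3. After y ≥ 13: [(5,37/2) (5,13) (152/11,13) (10,20)]
4. After y ≤ 16: [(5,16) (5,13) (152/11,13) (134/11,16)]
5. Canonical ring: [(5,13) (152/11,13) (134/11,16) (5,16)]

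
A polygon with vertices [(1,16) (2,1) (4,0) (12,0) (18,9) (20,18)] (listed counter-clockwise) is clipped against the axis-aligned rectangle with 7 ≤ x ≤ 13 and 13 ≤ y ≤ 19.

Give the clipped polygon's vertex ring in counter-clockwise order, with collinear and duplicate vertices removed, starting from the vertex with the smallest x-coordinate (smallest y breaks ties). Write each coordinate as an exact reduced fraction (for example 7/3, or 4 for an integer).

1. After x ≥ 7: [(7,316/19) (7,0) (12,0) (18,9) (20,18)]
2. After x ≤ 13: [(13,328/19) (7,316/19) (7,0) (12,0) (13,3/2)]
3. After y ≥ 13: [(13,13) (13,328/19) (7,316/19) (7,13)]
4. After y ≤ 19: [(13,13) (13,328/19) (7,316/19) (7,13)]
5. Canonical ring: [(7,13) (13,13) (13,328/19) (7,316/19)]

Clipped polygon: [(7,13) (13,13) (13,328/19) (7,316/19)]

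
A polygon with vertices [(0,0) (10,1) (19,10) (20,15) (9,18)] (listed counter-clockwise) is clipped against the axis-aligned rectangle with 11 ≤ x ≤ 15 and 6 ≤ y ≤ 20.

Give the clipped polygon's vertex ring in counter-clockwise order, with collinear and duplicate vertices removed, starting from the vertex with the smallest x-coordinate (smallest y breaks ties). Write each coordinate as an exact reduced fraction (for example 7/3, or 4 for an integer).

Clipped polygon: [(11,6) (15,6) (15,180/11) (11,192/11)]

1. After x ≥ 11: [(11,2) (19,10) (20,15) (11,192/11)]
2. After x ≤ 15: [(11,2) (15,6) (15,180/11) (11,192/11)]
3. After y ≥ 6: [(11,6) (15,6) (15,6) (15,180/11) (11,192/11)]
4. After y ≤ 20: [(11,6) (15,6) (15,6) (15,180/11) (11,192/11)]
5. Canonical ring: [(11,6) (15,6) (15,180/11) (11,192/11)]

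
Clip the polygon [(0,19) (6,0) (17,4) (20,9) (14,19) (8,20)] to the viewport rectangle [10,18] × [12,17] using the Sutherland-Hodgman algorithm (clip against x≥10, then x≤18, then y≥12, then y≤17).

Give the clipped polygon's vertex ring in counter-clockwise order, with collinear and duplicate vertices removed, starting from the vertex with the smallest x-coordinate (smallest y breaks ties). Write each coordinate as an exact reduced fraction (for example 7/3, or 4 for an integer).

Clipped polygon: [(10,12) (18,12) (18,37/3) (76/5,17) (10,17)]

1. After x ≥ 10: [(10,16/11) (17,4) (20,9) (14,19) (10,59/3)]
2. After x ≤ 18: [(10,16/11) (17,4) (18,17/3) (18,37/3) (14,19) (10,59/3)]
3. After y ≥ 12: [(10,12) (18,12) (18,37/3) (14,19) (10,59/3)]
4. After y ≤ 17: [(10,17) (10,12) (18,12) (18,37/3) (76/5,17)]
5. Canonical ring: [(10,12) (18,12) (18,37/3) (76/5,17) (10,17)]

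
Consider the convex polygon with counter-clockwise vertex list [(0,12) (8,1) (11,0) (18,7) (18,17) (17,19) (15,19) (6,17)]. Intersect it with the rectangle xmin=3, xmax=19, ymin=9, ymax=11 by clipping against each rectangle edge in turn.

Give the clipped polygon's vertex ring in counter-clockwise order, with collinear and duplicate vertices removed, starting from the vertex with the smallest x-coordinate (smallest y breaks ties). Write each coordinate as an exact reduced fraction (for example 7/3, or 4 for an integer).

1. After x ≥ 3: [(3,29/2) (3,63/8) (8,1) (11,0) (18,7) (18,17) (17,19) (15,19) (6,17)]
2. After x ≤ 19: [(3,29/2) (3,63/8) (8,1) (11,0) (18,7) (18,17) (17,19) (15,19) (6,17)]
3. After y ≥ 9: [(3,29/2) (3,9) (18,9) (18,17) (17,19) (15,19) (6,17)]
4. After y ≤ 11: [(3,11) (3,9) (18,9) (18,11)]
5. Canonical ring: [(3,9) (18,9) (18,11) (3,11)]

Clipped polygon: [(3,9) (18,9) (18,11) (3,11)]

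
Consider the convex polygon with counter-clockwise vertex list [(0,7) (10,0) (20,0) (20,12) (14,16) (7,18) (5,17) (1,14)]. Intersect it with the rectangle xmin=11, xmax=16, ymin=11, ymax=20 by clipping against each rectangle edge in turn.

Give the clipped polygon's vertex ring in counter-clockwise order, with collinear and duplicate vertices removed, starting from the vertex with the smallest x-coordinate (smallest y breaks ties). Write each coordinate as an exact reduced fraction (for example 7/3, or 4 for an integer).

Clipped polygon: [(11,11) (16,11) (16,44/3) (14,16) (11,118/7)]

1. After x ≥ 11: [(11,0) (20,0) (20,12) (14,16) (11,118/7)]
2. After x ≤ 16: [(11,0) (16,0) (16,44/3) (14,16) (11,118/7)]
3. After y ≥ 11: [(11,11) (16,11) (16,44/3) (14,16) (11,118/7)]
4. After y ≤ 20: [(11,11) (16,11) (16,44/3) (14,16) (11,118/7)]
5. Canonical ring: [(11,11) (16,11) (16,44/3) (14,16) (11,118/7)]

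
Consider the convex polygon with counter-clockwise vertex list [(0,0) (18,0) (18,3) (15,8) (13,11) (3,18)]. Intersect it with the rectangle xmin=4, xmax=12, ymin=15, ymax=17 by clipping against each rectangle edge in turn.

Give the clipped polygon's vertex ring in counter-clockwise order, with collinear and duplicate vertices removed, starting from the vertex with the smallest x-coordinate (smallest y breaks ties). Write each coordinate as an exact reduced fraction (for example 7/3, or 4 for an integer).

Clipped polygon: [(4,15) (51/7,15) (31/7,17) (4,17)]

1. After x ≥ 4: [(4,0) (18,0) (18,3) (15,8) (13,11) (4,173/10)]
2. After x ≤ 12: [(4,0) (12,0) (12,117/10) (4,173/10)]
3. After y ≥ 15: [(4,15) (51/7,15) (4,173/10)]
4. After y ≤ 17: [(4,17) (4,15) (51/7,15) (31/7,17)]
5. Canonical ring: [(4,15) (51/7,15) (31/7,17) (4,17)]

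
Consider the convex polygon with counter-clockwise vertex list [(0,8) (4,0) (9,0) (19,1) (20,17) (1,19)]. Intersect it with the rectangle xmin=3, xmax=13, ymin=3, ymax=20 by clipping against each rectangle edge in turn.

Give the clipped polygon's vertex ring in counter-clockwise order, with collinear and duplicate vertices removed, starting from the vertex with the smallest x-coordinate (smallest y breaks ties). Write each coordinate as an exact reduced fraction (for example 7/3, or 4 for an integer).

1. After x ≥ 3: [(3,2) (4,0) (9,0) (19,1) (20,17) (3,357/19)]
2. After x ≤ 13: [(3,2) (4,0) (9,0) (13,2/5) (13,337/19) (3,357/19)]
3. After y ≥ 3: [(3,3) (13,3) (13,337/19) (3,357/19)]
4. After y ≤ 20: [(3,3) (13,3) (13,337/19) (3,357/19)]
5. Canonical ring: [(3,3) (13,3) (13,337/19) (3,357/19)]

Clipped polygon: [(3,3) (13,3) (13,337/19) (3,357/19)]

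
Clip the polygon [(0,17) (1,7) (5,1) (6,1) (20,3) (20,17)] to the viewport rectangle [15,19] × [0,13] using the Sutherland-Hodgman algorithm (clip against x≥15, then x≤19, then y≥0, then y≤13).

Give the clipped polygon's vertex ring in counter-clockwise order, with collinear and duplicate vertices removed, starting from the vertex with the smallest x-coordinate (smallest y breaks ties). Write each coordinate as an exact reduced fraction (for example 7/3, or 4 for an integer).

Clipped polygon: [(15,16/7) (19,20/7) (19,13) (15,13)]

1. After x ≥ 15: [(15,17) (15,16/7) (20,3) (20,17)]
2. After x ≤ 19: [(19,17) (15,17) (15,16/7) (19,20/7)]
3. After y ≥ 0: [(19,17) (15,17) (15,16/7) (19,20/7)]
4. After y ≤ 13: [(19,13) (15,13) (15,16/7) (19,20/7)]
5. Canonical ring: [(15,16/7) (19,20/7) (19,13) (15,13)]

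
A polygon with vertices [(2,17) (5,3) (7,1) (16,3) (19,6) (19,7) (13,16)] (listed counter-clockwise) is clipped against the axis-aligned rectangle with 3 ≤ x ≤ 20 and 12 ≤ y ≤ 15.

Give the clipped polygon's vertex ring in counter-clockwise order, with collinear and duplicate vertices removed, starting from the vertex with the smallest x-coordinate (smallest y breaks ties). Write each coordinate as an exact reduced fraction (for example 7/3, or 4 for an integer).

1. After x ≥ 3: [(3,186/11) (3,37/3) (5,3) (7,1) (16,3) (19,6) (19,7) (13,16)]
2. After x ≤ 20: [(3,186/11) (3,37/3) (5,3) (7,1) (16,3) (19,6) (19,7) (13,16)]
3. After y ≥ 12: [(3,186/11) (3,37/3) (43/14,12) (47/3,12) (13,16)]
4. After y ≤ 15: [(3,15) (3,37/3) (43/14,12) (47/3,12) (41/3,15)]
5. Canonical ring: [(3,37/3) (43/14,12) (47/3,12) (41/3,15) (3,15)]

Clipped polygon: [(3,37/3) (43/14,12) (47/3,12) (41/3,15) (3,15)]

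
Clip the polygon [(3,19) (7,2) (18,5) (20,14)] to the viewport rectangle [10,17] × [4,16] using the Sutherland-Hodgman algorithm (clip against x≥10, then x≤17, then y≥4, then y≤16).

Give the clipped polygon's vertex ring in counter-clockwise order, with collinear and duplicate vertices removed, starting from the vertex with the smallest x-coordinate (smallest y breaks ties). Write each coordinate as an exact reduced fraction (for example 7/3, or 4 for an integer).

Clipped polygon: [(10,4) (43/3,4) (17,52/11) (17,253/17) (66/5,16) (10,16)]

1. After x ≥ 10: [(10,288/17) (10,31/11) (18,5) (20,14)]
2. After x ≤ 17: [(17,253/17) (10,288/17) (10,31/11) (17,52/11)]
3. After y ≥ 4: [(17,253/17) (10,288/17) (10,4) (43/3,4) (17,52/11)]
4. After y ≤ 16: [(17,253/17) (66/5,16) (10,16) (10,4) (43/3,4) (17,52/11)]
5. Canonical ring: [(10,4) (43/3,4) (17,52/11) (17,253/17) (66/5,16) (10,16)]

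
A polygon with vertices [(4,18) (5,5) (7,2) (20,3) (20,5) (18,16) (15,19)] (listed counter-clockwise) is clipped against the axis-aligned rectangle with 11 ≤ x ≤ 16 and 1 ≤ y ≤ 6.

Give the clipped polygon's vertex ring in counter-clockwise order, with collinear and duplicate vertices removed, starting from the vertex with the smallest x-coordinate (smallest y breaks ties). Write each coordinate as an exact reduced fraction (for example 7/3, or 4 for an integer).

1. After x ≥ 11: [(11,205/11) (11,30/13) (20,3) (20,5) (18,16) (15,19)]
2. After x ≤ 16: [(11,205/11) (11,30/13) (16,35/13) (16,18) (15,19)]
3. After y ≥ 1: [(11,205/11) (11,30/13) (16,35/13) (16,18) (15,19)]
4. After y ≤ 6: [(11,6) (11,30/13) (16,35/13) (16,6)]
5. Canonical ring: [(11,30/13) (16,35/13) (16,6) (11,6)]

Clipped polygon: [(11,30/13) (16,35/13) (16,6) (11,6)]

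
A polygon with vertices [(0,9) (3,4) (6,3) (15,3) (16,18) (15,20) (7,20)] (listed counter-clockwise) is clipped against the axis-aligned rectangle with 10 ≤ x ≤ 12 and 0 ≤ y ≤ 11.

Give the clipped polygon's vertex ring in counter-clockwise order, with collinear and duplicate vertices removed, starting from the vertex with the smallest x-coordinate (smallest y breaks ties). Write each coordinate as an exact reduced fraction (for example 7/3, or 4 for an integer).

1. After x ≥ 10: [(10,3) (15,3) (16,18) (15,20) (10,20)]
2. After x ≤ 12: [(10,3) (12,3) (12,20) (10,20)]
3. After y ≥ 0: [(10,3) (12,3) (12,20) (10,20)]
4. After y ≤ 11: [(10,11) (10,3) (12,3) (12,11)]
5. Canonical ring: [(10,3) (12,3) (12,11) (10,11)]

Clipped polygon: [(10,3) (12,3) (12,11) (10,11)]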